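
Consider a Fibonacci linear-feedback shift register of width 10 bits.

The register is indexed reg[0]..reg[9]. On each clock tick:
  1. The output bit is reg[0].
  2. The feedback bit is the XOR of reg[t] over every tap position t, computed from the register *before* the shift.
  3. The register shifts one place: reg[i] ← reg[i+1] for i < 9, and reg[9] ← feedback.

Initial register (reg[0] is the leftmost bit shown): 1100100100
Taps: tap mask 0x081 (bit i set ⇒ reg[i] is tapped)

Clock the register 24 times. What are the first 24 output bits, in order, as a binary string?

110010010001000001001101

tick  register→output (feedback)
  0  1100100100→1 (0)
  1  1001001000→1 (1)
  2  0010010001→0 (0)
  3  0100100010→0 (0)
  4  1001000100→1 (0)
  5  0010001000→0 (0)
  6  0100010000→0 (0)
  7  1000100000→1 (1)
  8  0001000001→0 (0)
  9  0010000010→0 (0)
 10  0100000100→0 (1)
 11  1000001001→1 (1)
 12  0000010011→0 (0)
 13  0000100110→0 (1)
 14  0001001101→0 (1)
 15  0010011011→0 (0)
 16  0100110110→0 (1)
 17  1001101101→1 (0)
 18  0011011010→0 (0)
 19  0110110100→0 (1)
 20  1101101001→1 (1)
 21  1011010011→1 (1)
 22  0110100111→0 (1)
 23  1101001111→1 (0)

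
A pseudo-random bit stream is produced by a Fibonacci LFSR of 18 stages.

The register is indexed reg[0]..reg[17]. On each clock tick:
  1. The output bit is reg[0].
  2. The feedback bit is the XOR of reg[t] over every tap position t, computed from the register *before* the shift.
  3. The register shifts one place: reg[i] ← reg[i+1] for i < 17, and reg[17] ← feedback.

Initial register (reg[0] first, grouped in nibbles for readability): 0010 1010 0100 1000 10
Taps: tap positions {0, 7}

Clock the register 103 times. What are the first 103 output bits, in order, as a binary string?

0010101001001000100000111000001001010000101010101000000101111010100011110000111101000010001010111001010

step | reg (before) | out | fb
   0 | 001010100100100010 | 0 | 0
   1 | 010101001001000100 | 0 | 0
   2 | 101010010010001000 | 1 | 0
   3 | 010100100100010000 | 0 | 0
   4 | 101001001000100000 | 1 | 1
   5 | 010010010001000001 | 0 | 1
   6 | 100100100010000011 | 1 | 1
   7 | 001001000100000111 | 0 | 0
   8 | 010010001000001110 | 0 | 0
   9 | 100100010000011100 | 1 | 0
  10 | 001000100000111000 | 0 | 0
  11 | 010001000001110000 | 0 | 0
  12 | 100010000011100000 | 1 | 1
  13 | 000100000111000001 | 0 | 0
  14 | 001000001110000010 | 0 | 0
  15 | 010000011100000100 | 0 | 1
  16 | 100000111000001001 | 1 | 0
  17 | 000001110000010010 | 0 | 1
  18 | 000011100000100101 | 0 | 0
  19 | 000111000001001010 | 0 | 0
  20 | 001110000010010100 | 0 | 0
  21 | 011100000100101000 | 0 | 0
  22 | 111000001001010000 | 1 | 1
  23 | 110000010010100001 | 1 | 0
  24 | 100000100101000010 | 1 | 1
  25 | 000001001010000101 | 0 | 0
  26 | 000010010100001010 | 0 | 1
  27 | 000100101000010101 | 0 | 0
  28 | 001001010000101010 | 0 | 1
  29 | 010010100001010101 | 0 | 0
  30 | 100101000010101010 | 1 | 1
  31 | 001010000101010101 | 0 | 0
  32 | 010100001010101010 | 0 | 0
  33 | 101000010101010100 | 1 | 0
  34 | 010000101010101000 | 0 | 0
  35 | 100001010101010000 | 1 | 0
  36 | 000010101010100000 | 0 | 0
  37 | 000101010101000000 | 0 | 1
  38 | 001010101010000001 | 0 | 0
  39 | 010101010100000010 | 0 | 1
  40 | 101010101000000101 | 1 | 1
  41 | 010101010000001011 | 0 | 1
  42 | 101010100000010111 | 1 | 1
  43 | 010101000000101111 | 0 | 0
  44 | 101010000001011110 | 1 | 1
  45 | 010100000010111101 | 0 | 0
  46 | 101000000101111010 | 1 | 1
  47 | 010000001011110101 | 0 | 0
  48 | 100000010111101010 | 1 | 0
  49 | 000000101111010100 | 0 | 0
  50 | 000001011110101000 | 0 | 1
  51 | 000010111101010001 | 0 | 1
  52 | 000101111010100011 | 0 | 1
  53 | 001011110101000111 | 0 | 1
  54 | 010111101010001111 | 0 | 0
  55 | 101111010100011110 | 1 | 0
  56 | 011110101000111100 | 0 | 0
  57 | 111101010001111000 | 1 | 0
  58 | 111010100011110000 | 1 | 1
  59 | 110101000111100001 | 1 | 1
  60 | 101010001111000011 | 1 | 1
  61 | 010100011110000111 | 0 | 1
  62 | 101000111100001111 | 1 | 0
  63 | 010001111000011110 | 0 | 1
  64 | 100011110000111101 | 1 | 0
  65 | 000111100001111010 | 0 | 0
  66 | 001111000011110100 | 0 | 0
  67 | 011110000111101000 | 0 | 0
  68 | 111100001111010000 | 1 | 1
  69 | 111000011110100001 | 1 | 0
  70 | 110000111101000010 | 1 | 0
  71 | 100001111010000100 | 1 | 0
  72 | 000011110100001000 | 0 | 1
  73 | 000111101000010001 | 0 | 0
  74 | 001111010000100010 | 0 | 1
  75 | 011110100001000101 | 0 | 0
  76 | 111101000010001010 | 1 | 1
  77 | 111010000100010101 | 1 | 1
  78 | 110100001000101011 | 1 | 1
  79 | 101000010001010111 | 1 | 0
  80 | 010000100010101110 | 0 | 0
  81 | 100001000101011100 | 1 | 1
  82 | 000010001010111001 | 0 | 0
  83 | 000100010101110010 | 0 | 1
  84 | 001000101011100101 | 0 | 0
  85 | 010001010111001010 | 0 | 1
  86 | 100010101110010101 | 1 | 1
  87 | 000101011100101011 | 0 | 1
  88 | 001010111001010111 | 0 | 1
  89 | 010101110010101111 | 0 | 1
  90 | 101011100101011111 | 1 | 1
  91 | 010111001010111111 | 0 | 0
  92 | 101110010101111110 | 1 | 0
  93 | 011100101011111100 | 0 | 0
  94 | 111001010111111000 | 1 | 0
  95 | 110010101111110000 | 1 | 1
  96 | 100101011111100001 | 1 | 0
  97 | 001010111111000010 | 0 | 1
  98 | 010101111110000101 | 0 | 1
  99 | 101011111100001011 | 1 | 0
 100 | 010111111000010110 | 0 | 1
 101 | 101111110000101101 | 1 | 0
 102 | 011111100001011010 | 0 | 0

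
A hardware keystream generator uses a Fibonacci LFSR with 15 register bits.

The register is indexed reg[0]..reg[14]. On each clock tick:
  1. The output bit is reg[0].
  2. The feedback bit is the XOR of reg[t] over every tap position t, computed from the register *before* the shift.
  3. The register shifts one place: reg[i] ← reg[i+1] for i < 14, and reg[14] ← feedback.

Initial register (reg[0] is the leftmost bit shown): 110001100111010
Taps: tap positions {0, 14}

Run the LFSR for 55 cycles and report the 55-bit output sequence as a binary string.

1100011001110101000010001011001111100001101110101000001

k : reg_k → out_k, fb_k
0: 110001100111010 → 1, fb=1
1: 100011001110101 → 1, fb=0
2: 000110011101010 → 0, fb=0
3: 001100111010100 → 0, fb=0
4: 011001110101000 → 0, fb=0
5: 110011101010000 → 1, fb=1
6: 100111010100001 → 1, fb=0
7: 001110101000010 → 0, fb=0
8: 011101010000100 → 0, fb=0
9: 111010100001000 → 1, fb=1
10: 110101000010001 → 1, fb=0
11: 101010000100010 → 1, fb=1
12: 010100001000101 → 0, fb=1
13: 101000010001011 → 1, fb=0
14: 010000100010110 → 0, fb=0
15: 100001000101100 → 1, fb=1
16: 000010001011001 → 0, fb=1
17: 000100010110011 → 0, fb=1
18: 001000101100111 → 0, fb=1
19: 010001011001111 → 0, fb=1
20: 100010110011111 → 1, fb=0
21: 000101100111110 → 0, fb=0
22: 001011001111100 → 0, fb=0
23: 010110011111000 → 0, fb=0
24: 101100111110000 → 1, fb=1
25: 011001111100001 → 0, fb=1
26: 110011111000011 → 1, fb=0
27: 100111110000110 → 1, fb=1
28: 001111100001101 → 0, fb=1
29: 011111000011011 → 0, fb=1
30: 111110000110111 → 1, fb=0
31: 111100001101110 → 1, fb=1
32: 111000011011101 → 1, fb=0
33: 110000110111010 → 1, fb=1
34: 100001101110101 → 1, fb=0
35: 000011011101010 → 0, fb=0
36: 000110111010100 → 0, fb=0
37: 001101110101000 → 0, fb=0
38: 011011101010000 → 0, fb=0
39: 110111010100000 → 1, fb=1
40: 101110101000001 → 1, fb=0
41: 011101010000010 → 0, fb=0
42: 111010100000100 → 1, fb=1
43: 110101000001001 → 1, fb=0
44: 101010000010010 → 1, fb=1
45: 010100000100101 → 0, fb=1
46: 101000001001011 → 1, fb=0
47: 010000010010110 → 0, fb=0
48: 100000100101100 → 1, fb=1
49: 000001001011001 → 0, fb=1
50: 000010010110011 → 0, fb=1
51: 000100101100111 → 0, fb=1
52: 001001011001111 → 0, fb=1
53: 010010110011111 → 0, fb=1
54: 100101100111111 → 1, fb=0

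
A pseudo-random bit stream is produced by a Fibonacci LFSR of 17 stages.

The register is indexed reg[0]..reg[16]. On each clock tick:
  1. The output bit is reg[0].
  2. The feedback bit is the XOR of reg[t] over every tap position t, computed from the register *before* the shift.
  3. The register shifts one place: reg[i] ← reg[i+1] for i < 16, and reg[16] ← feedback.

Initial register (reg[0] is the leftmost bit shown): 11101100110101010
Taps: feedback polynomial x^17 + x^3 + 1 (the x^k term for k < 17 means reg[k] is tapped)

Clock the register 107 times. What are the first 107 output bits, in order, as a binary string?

11101100110101010100010100111111101101100110000100000010101101001000101110001000011010111110010110011010011

tick  register→output (feedback)
  0  11101100110101010→1 (1)
  1  11011001101010101→1 (0)
  2  10110011010101010→1 (0)
  3  01100110101010100→0 (0)
  4  11001101010101000→1 (1)
  5  10011010101010001→1 (0)
  6  00110101010100010→0 (1)
  7  01101010101000101→0 (0)
  8  11010101010001010→1 (0)
  9  10101010100010100→1 (1)
 10  01010101000101001→0 (1)
 11  10101010001010011→1 (1)
 12  01010100010100111→0 (1)
 13  10101000101001111→1 (1)
 14  01010001010011111→0 (1)
 15  10100010100111111→1 (1)
 16  01000101001111111→0 (0)
 17  10001010011111110→1 (1)
 18  00010100111111101→0 (1)
 19  00101001111111011→0 (0)
 20  01010011111110110→0 (1)
 21  10100111111101101→1 (1)
 22  01001111111011011→0 (0)
 23  10011111110110110→1 (0)
 24  00111111101101100→0 (1)
 25  01111111011011001→0 (1)
 26  11111110110110011→1 (0)
 27  11111101101100110→1 (0)
 28  11111011011001100→1 (0)
 29  11110110110011000→1 (0)
 30  11101101100110000→1 (1)
 31  11011011001100001→1 (0)
 32  10110110011000010→1 (0)
 33  01101100110000100→0 (0)
 34  11011001100001000→1 (0)
 35  10110011000010000→1 (0)
 36  01100110000100000→0 (0)
 37  11001100001000000→1 (1)
 38  10011000010000001→1 (0)
 39  00110000100000010→0 (1)
 40  01100001000000101→0 (0)
 41  11000010000001010→1 (1)
 42  10000100000010101→1 (1)
 43  00001000000101011→0 (0)
 44  00010000001010110→0 (1)
 45  00100000010101101→0 (0)
 46  01000000101011010→0 (0)
 47  10000001010110100→1 (1)
 48  00000010101101001→0 (0)
 49  00000101011010010→0 (0)
 50  00001010110100100→0 (0)
 51  00010101101001000→0 (1)
 52  00101011010010001→0 (0)
 53  01010110100100010→0 (1)
 54  10101101001000101→1 (1)
 55  01011010010001011→0 (1)
 56  10110100100010111→1 (0)
 57  01101001000101110→0 (0)
 58  11010010001011100→1 (0)
 59  10100100010111000→1 (1)
 60  01001000101110001→0 (0)
 61  10010001011100010→1 (0)
 62  00100010111000100→0 (0)
 63  01000101110001000→0 (0)
 64  10001011100010000→1 (1)
 65  00010111000100001→0 (1)
 66  00101110001000011→0 (0)
 67  01011100010000110→0 (1)
 68  10111000100001101→1 (0)
 69  01110001000011010→0 (1)
 70  11100010000110101→1 (1)
 71  11000100001101011→1 (1)
 72  10001000011010111→1 (1)
 73  00010000110101111→0 (1)
 74  00100001101011111→0 (0)
 75  01000011010111110→0 (0)
 76  10000110101111100→1 (1)
 77  00001101011111001→0 (0)
 78  00011010111110010→0 (1)
 79  00110101111100101→0 (1)
 80  01101011111001011→0 (0)
 81  11010111110010110→1 (0)
 82  10101111100101100→1 (1)
 83  01011111001011001→0 (1)
 84  10111110010110011→1 (0)
 85  01111100101100110→0 (1)
 86  11111001011001101→1 (0)
 87  11110010110011010→1 (0)
 88  11100101100110100→1 (1)
 89  11001011001101001→1 (1)
 90  10010110011010011→1 (0)
 91  00101100110100110→0 (0)
 92  01011001101001100→0 (1)
 93  10110011010011001→1 (0)
 94  01100110100110010→0 (0)
 95  11001101001100100→1 (1)
 96  10011010011001001→1 (0)
 97  00110100110010010→0 (1)
 98  01101001100100101→0 (0)
 99  11010011001001010→1 (0)
100  10100110010010100→1 (1)
101  01001100100101001→0 (0)
102  10011001001010010→1 (0)
103  00110010010100100→0 (1)
104  01100100101001001→0 (0)
105  11001001010010010→1 (1)
106  10010010100100101→1 (0)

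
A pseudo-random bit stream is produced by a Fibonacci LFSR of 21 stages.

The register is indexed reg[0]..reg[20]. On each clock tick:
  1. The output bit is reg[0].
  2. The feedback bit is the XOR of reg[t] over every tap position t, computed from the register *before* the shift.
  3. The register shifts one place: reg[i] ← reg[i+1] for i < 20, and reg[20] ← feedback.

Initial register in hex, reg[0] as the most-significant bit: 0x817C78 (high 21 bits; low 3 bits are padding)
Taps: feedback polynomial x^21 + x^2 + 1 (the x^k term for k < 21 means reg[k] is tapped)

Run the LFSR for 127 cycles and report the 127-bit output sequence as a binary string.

1000000101111100011111000010010001101100011001011010111011101111100110001010101010001111110100000000010110000100100000001001110

k : reg_k → out_k, fb_k
0: 100000010111110001111 → 1, fb=1
1: 000000101111100011111 → 0, fb=0
2: 000001011111000111110 → 0, fb=0
3: 000010111110001111100 → 0, fb=0
4: 000101111100011111000 → 0, fb=0
5: 001011111000111110000 → 0, fb=1
6: 010111110001111100001 → 0, fb=0
7: 101111100011111000010 → 1, fb=0
8: 011111000111110000100 → 0, fb=1
9: 111110001111100001001 → 1, fb=0
10: 111100011111000010010 → 1, fb=0
11: 111000111110000100100 → 1, fb=0
12: 110001111100001001000 → 1, fb=1
13: 100011111000010010001 → 1, fb=1
14: 000111110000100100011 → 0, fb=0
15: 001111100001001000110 → 0, fb=1
16: 011111000010010001101 → 0, fb=1
17: 111110000100100011011 → 1, fb=0
18: 111100001001000110110 → 1, fb=0
19: 111000010010001101100 → 1, fb=0
20: 110000100100011011000 → 1, fb=1
21: 100001001000110110001 → 1, fb=1
22: 000010010001101100011 → 0, fb=0
23: 000100100011011000110 → 0, fb=0
24: 001001000110110001100 → 0, fb=1
25: 010010001101100011001 → 0, fb=0
26: 100100011011000110010 → 1, fb=1
27: 001000110110001100101 → 0, fb=1
28: 010001101100011001011 → 0, fb=0
29: 100011011000110010110 → 1, fb=1
30: 000110110001100101101 → 0, fb=0
31: 001101100011001011010 → 0, fb=1
32: 011011000110010110101 → 0, fb=1
33: 110110001100101101011 → 1, fb=1
34: 101100011001011010111 → 1, fb=0
35: 011000110010110101110 → 0, fb=1
36: 110001100101101011101 → 1, fb=1
37: 100011001011010111011 → 1, fb=1
38: 000110010110101110111 → 0, fb=0
39: 001100101101011101110 → 0, fb=1
40: 011001011010111011101 → 0, fb=1
41: 110010110101110111011 → 1, fb=1
42: 100101101011101110111 → 1, fb=1
43: 001011010111011101111 → 0, fb=1
44: 010110101110111011111 → 0, fb=0
45: 101101011101110111110 → 1, fb=0
46: 011010111011101111100 → 0, fb=1
47: 110101110111011111001 → 1, fb=1
48: 101011101110111110011 → 1, fb=0
49: 010111011101111100110 → 0, fb=0
50: 101110111011111001100 → 1, fb=0
51: 011101110111110011000 → 0, fb=1
52: 111011101111100110001 → 1, fb=0
53: 110111011111001100010 → 1, fb=1
54: 101110111110011000101 → 1, fb=0
55: 011101111100110001010 → 0, fb=1
56: 111011111001100010101 → 1, fb=0
57: 110111110011000101010 → 1, fb=1
58: 101111100110001010101 → 1, fb=0
59: 011111001100010101010 → 0, fb=1
60: 111110011000101010101 → 1, fb=0
61: 111100110001010101010 → 1, fb=0
62: 111001100010101010100 → 1, fb=0
63: 110011000101010101000 → 1, fb=1
64: 100110001010101010001 → 1, fb=1
65: 001100010101010100011 → 0, fb=1
66: 011000101010101000111 → 0, fb=1
67: 110001010101010001111 → 1, fb=1
68: 100010101010100011111 → 1, fb=1
69: 000101010101000111111 → 0, fb=0
70: 001010101010001111110 → 0, fb=1
71: 010101010100011111101 → 0, fb=0
72: 101010101000111111010 → 1, fb=0
73: 010101010001111110100 → 0, fb=0
74: 101010100011111101000 → 1, fb=0
75: 010101000111111010000 → 0, fb=0
76: 101010001111110100000 → 1, fb=0
77: 010100011111101000000 → 0, fb=0
78: 101000111111010000000 → 1, fb=0
79: 010001111110100000000 → 0, fb=0
80: 100011111101000000000 → 1, fb=1
81: 000111111010000000001 → 0, fb=0
82: 001111110100000000010 → 0, fb=1
83: 011111101000000000101 → 0, fb=1
84: 111111010000000001011 → 1, fb=0
85: 111110100000000010110 → 1, fb=0
86: 111101000000000101100 → 1, fb=0
87: 111010000000001011000 → 1, fb=0
88: 110100000000010110000 → 1, fb=1
89: 101000000000101100001 → 1, fb=0
90: 010000000001011000010 → 0, fb=0
91: 100000000010110000100 → 1, fb=1
92: 000000000101100001001 → 0, fb=0
93: 000000001011000010010 → 0, fb=0
94: 000000010110000100100 → 0, fb=0
95: 000000101100001001000 → 0, fb=0
96: 000001011000010010000 → 0, fb=0
97: 000010110000100100000 → 0, fb=0
98: 000101100001001000000 → 0, fb=0
99: 001011000010010000000 → 0, fb=1
100: 010110000100100000001 → 0, fb=0
101: 101100001001000000010 → 1, fb=0
102: 011000010010000000100 → 0, fb=1
103: 110000100100000001001 → 1, fb=1
104: 100001001000000010011 → 1, fb=1
105: 000010010000000100111 → 0, fb=0
106: 000100100000001001110 → 0, fb=0
107: 001001000000010011100 → 0, fb=1
108: 010010000000100111001 → 0, fb=0
109: 100100000001001110010 → 1, fb=1
110: 001000000010011100101 → 0, fb=1
111: 010000000100111001011 → 0, fb=0
112: 100000001001110010110 → 1, fb=1
113: 000000010011100101101 → 0, fb=0
114: 000000100111001011010 → 0, fb=0
115: 000001001110010110100 → 0, fb=0
116: 000010011100101101000 → 0, fb=0
117: 000100111001011010000 → 0, fb=0
118: 001001110010110100000 → 0, fb=1
119: 010011100101101000001 → 0, fb=0
120: 100111001011010000010 → 1, fb=1
121: 001110010110100000101 → 0, fb=1
122: 011100101101000001011 → 0, fb=1
123: 111001011010000010111 → 1, fb=0
124: 110010110100000101110 → 1, fb=1
125: 100101101000001011101 → 1, fb=1
126: 001011010000010111011 → 0, fb=1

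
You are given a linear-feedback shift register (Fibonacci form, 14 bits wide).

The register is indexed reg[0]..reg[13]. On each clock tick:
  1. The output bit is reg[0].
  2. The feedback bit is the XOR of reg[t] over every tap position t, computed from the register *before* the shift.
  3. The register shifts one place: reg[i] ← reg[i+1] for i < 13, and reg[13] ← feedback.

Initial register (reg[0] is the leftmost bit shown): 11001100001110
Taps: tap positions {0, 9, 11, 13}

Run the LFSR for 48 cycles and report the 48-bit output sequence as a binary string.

110011000011100101100101101010010101101000100000

tick  register→output (feedback)
  0  11001100001110→1 (0)
  1  10011000011100→1 (1)
  2  00110000111001→0 (0)
  3  01100001110010→0 (1)
  4  11000011100101→1 (1)
  5  10000111001011→1 (0)
  6  00001110010110→0 (0)
  7  00011100101100→0 (1)
  8  00111001011001→0 (0)
  9  01110010110010→0 (1)
 10  11100101100101→1 (1)
 11  11001011001011→1 (0)
 12  10010110010110→1 (1)
 13  00101100101101→0 (0)
 14  01011001011010→0 (1)
 15  10110010110101→1 (0)
 16  01100101101010→0 (0)
 17  11001011010100→1 (1)
 18  10010110101001→1 (0)
 19  00101101010010→0 (1)
 20  01011010100101→0 (0)
 21  10110101001010→1 (1)
 22  01101010010101→0 (1)
 23  11010100101011→1 (0)
 24  10101001010110→1 (1)
 25  01010010101101→0 (0)
 26  10100101011010→1 (0)
 27  01001010110100→0 (0)
 28  10010101101000→1 (1)
 29  00101011010001→0 (0)
 30  01010110100010→0 (0)
 31  10101101000100→1 (0)
 32  01011010001000→0 (0)
 33  10110100010000→1 (0)
 34  01101000100000→0 (0)
 35  11010001000000→1 (1)
 36  10100010000001→1 (0)
 37  01000100000010→0 (0)
 38  10001000000100→1 (0)
 39  00010000001000→0 (0)
 40  00100000010000→0 (1)
 41  01000000100001→0 (1)
 42  10000001000011→1 (0)
 43  00000010000110→0 (1)
 44  00000100001101→0 (0)
 45  00001000011010→0 (1)
 46  00010000110101→0 (1)
 47  00100001101011→0 (1)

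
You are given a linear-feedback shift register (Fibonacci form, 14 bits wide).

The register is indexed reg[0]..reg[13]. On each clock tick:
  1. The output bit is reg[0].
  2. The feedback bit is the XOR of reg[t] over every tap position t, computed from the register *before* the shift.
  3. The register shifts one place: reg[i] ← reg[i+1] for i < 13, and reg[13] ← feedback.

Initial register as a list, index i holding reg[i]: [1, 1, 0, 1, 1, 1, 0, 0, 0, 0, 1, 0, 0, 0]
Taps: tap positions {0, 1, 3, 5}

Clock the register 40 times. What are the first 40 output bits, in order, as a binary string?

1101110000100000000001011000001001001011

k : reg_k → out_k, fb_k
0: 11011100001000 → 1, fb=0
1: 10111000010000 → 1, fb=0
2: 01110000100000 → 0, fb=0
3: 11100001000000 → 1, fb=0
4: 11000010000000 → 1, fb=0
5: 10000100000000 → 1, fb=0
6: 00001000000000 → 0, fb=0
7: 00010000000000 → 0, fb=1
8: 00100000000001 → 0, fb=0
9: 01000000000010 → 0, fb=1
10: 10000000000101 → 1, fb=1
11: 00000000001011 → 0, fb=0
12: 00000000010110 → 0, fb=0
13: 00000000101100 → 0, fb=0
14: 00000001011000 → 0, fb=0
15: 00000010110000 → 0, fb=0
16: 00000101100000 → 0, fb=1
17: 00001011000001 → 0, fb=0
18: 00010110000010 → 0, fb=0
19: 00101100000100 → 0, fb=1
20: 01011000001001 → 0, fb=0
21: 10110000010010 → 1, fb=0
22: 01100000100100 → 0, fb=1
23: 11000001001001 → 1, fb=0
24: 10000010010010 → 1, fb=1
25: 00000100100101 → 0, fb=1
26: 00001001001011 → 0, fb=0
27: 00010010010110 → 0, fb=1
28: 00100100101101 → 0, fb=1
29: 01001001011011 → 0, fb=1
30: 10010010110111 → 1, fb=0
31: 00100101101110 → 0, fb=1
32: 01001011011101 → 0, fb=1
33: 10010110111011 → 1, fb=1
34: 00101101110111 → 0, fb=1
35: 01011011101111 → 0, fb=0
36: 10110111011110 → 1, fb=1
37: 01101110111101 → 0, fb=0
38: 11011101111010 → 1, fb=0
39: 10111011110100 → 1, fb=0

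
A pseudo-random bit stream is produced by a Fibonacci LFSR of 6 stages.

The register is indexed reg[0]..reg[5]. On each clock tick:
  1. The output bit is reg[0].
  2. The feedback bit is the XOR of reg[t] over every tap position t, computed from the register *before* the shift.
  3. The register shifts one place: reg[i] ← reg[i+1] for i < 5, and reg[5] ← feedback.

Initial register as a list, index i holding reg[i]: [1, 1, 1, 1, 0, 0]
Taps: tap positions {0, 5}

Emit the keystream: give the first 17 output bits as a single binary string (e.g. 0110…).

11110010100011000

tick  register→output (feedback)
  0  111100→1 (1)
  1  111001→1 (0)
  2  110010→1 (1)
  3  100101→1 (0)
  4  001010→0 (0)
  5  010100→0 (0)
  6  101000→1 (1)
  7  010001→0 (1)
  8  100011→1 (0)
  9  000110→0 (0)
 10  001100→0 (0)
 11  011000→0 (0)
 12  110000→1 (1)
 13  100001→1 (0)
 14  000010→0 (0)
 15  000100→0 (0)
 16  001000→0 (0)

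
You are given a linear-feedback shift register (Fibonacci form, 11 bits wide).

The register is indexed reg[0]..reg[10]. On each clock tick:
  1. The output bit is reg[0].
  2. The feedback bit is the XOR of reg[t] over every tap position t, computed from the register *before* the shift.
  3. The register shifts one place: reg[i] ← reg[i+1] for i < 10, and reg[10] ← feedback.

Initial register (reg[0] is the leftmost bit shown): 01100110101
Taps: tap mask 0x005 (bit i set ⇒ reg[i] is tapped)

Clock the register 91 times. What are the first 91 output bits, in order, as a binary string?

0110011010111111100010000011010100011100001011011001001101111011110100101001001100011011111

tick  register→output (feedback)
  0  01100110101→0 (1)
  1  11001101011→1 (1)
  2  10011010111→1 (1)
  3  00110101111→0 (1)
  4  01101011111→0 (1)
  5  11010111111→1 (1)
  6  10101111111→1 (0)
  7  01011111110→0 (0)
  8  10111111100→1 (0)
  9  01111111000→0 (1)
 10  11111110001→1 (0)
 11  11111100010→1 (0)
 12  11111000100→1 (0)
 13  11110001000→1 (0)
 14  11100010000→1 (0)
 15  11000100000→1 (1)
 16  10001000001→1 (1)
 17  00010000011→0 (0)
 18  00100000110→0 (1)
 19  01000001101→0 (0)
 20  10000011010→1 (1)
 21  00000110101→0 (0)
 22  00001101010→0 (0)
 23  00011010100→0 (0)
 24  00110101000→0 (1)
 25  01101010001→0 (1)
 26  11010100011→1 (1)
 27  10101000111→1 (0)
 28  01010001110→0 (0)
 29  10100011100→1 (0)
 30  01000111000→0 (0)
 31  10001110000→1 (1)
 32  00011100001→0 (0)
 33  00111000010→0 (1)
 34  01110000101→0 (1)
 35  11100001011→1 (0)
 36  11000010110→1 (1)
 37  10000101101→1 (1)
 38  00001011011→0 (0)
 39  00010110110→0 (0)
 40  00101101100→0 (1)
 41  01011011001→0 (0)
 42  10110110010→1 (0)
 43  01101100100→0 (1)
 44  11011001001→1 (1)
 45  10110010011→1 (0)
 46  01100100110→0 (1)
 47  11001001101→1 (1)
 48  10010011011→1 (1)
 49  00100110111→0 (1)
 50  01001101111→0 (0)
 51  10011011110→1 (1)
 52  00110111101→0 (1)
 53  01101111011→0 (1)
 54  11011110111→1 (1)
 55  10111101111→1 (0)
 56  01111011110→0 (1)
 57  11110111101→1 (0)
 58  11101111010→1 (0)
 59  11011110100→1 (1)
 60  10111101001→1 (0)
 61  01111010010→0 (1)
 62  11110100101→1 (0)
 63  11101001010→1 (0)
 64  11010010100→1 (1)
 65  10100101001→1 (0)
 66  01001010010→0 (0)
 67  10010100100→1 (1)
 68  00101001001→0 (1)
 69  01010010011→0 (0)
 70  10100100110→1 (0)
 71  01001001100→0 (0)
 72  10010011000→1 (1)
 73  00100110001→0 (1)
 74  01001100011→0 (0)
 75  10011000110→1 (1)
 76  00110001101→0 (1)
 77  01100011011→0 (1)
 78  11000110111→1 (1)
 79  10001101111→1 (1)
 80  00011011111→0 (0)
 81  00110111110→0 (1)
 82  01101111101→0 (1)
 83  11011111011→1 (1)
 84  10111110111→1 (0)
 85  01111101110→0 (1)
 86  11111011101→1 (0)
 87  11110111010→1 (0)
 88  11101110100→1 (0)
 89  11011101000→1 (1)
 90  10111010001→1 (0)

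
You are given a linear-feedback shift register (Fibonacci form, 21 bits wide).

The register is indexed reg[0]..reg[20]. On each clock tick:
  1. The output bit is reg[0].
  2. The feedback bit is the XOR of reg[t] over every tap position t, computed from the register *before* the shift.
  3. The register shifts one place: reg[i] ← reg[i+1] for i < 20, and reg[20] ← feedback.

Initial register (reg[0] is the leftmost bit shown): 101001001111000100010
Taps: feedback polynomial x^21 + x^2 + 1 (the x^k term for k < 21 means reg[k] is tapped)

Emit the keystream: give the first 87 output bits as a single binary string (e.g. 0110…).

101001001111000100010001101110011010101010111010111110000000001010001000110000000100010

k : reg_k → out_k, fb_k
0: 101001001111000100010 → 1, fb=0
1: 010010011110001000100 → 0, fb=0
2: 100100111100010001000 → 1, fb=1
3: 001001111000100010001 → 0, fb=1
4: 010011110001000100011 → 0, fb=0
5: 100111100010001000110 → 1, fb=1
6: 001111000100010001101 → 0, fb=1
7: 011110001000100011011 → 0, fb=1
8: 111100010001000110111 → 1, fb=0
9: 111000100010001101110 → 1, fb=0
10: 110001000100011011100 → 1, fb=1
11: 100010001000110111001 → 1, fb=1
12: 000100010001101110011 → 0, fb=0
13: 001000100011011100110 → 0, fb=1
14: 010001000110111001101 → 0, fb=0
15: 100010001101110011010 → 1, fb=1
16: 000100011011100110101 → 0, fb=0
17: 001000110111001101010 → 0, fb=1
18: 010001101110011010101 → 0, fb=0
19: 100011011100110101010 → 1, fb=1
20: 000110111001101010101 → 0, fb=0
21: 001101110011010101010 → 0, fb=1
22: 011011100110101010101 → 0, fb=1
23: 110111001101010101011 → 1, fb=1
24: 101110011010101010111 → 1, fb=0
25: 011100110101010101110 → 0, fb=1
26: 111001101010101011101 → 1, fb=0
27: 110011010101010111010 → 1, fb=1
28: 100110101010101110101 → 1, fb=1
29: 001101010101011101011 → 0, fb=1
30: 011010101010111010111 → 0, fb=1
31: 110101010101110101111 → 1, fb=1
32: 101010101011101011111 → 1, fb=0
33: 010101010111010111110 → 0, fb=0
34: 101010101110101111100 → 1, fb=0
35: 010101011101011111000 → 0, fb=0
36: 101010111010111110000 → 1, fb=0
37: 010101110101111100000 → 0, fb=0
38: 101011101011111000000 → 1, fb=0
39: 010111010111110000000 → 0, fb=0
40: 101110101111100000000 → 1, fb=0
41: 011101011111000000000 → 0, fb=1
42: 111010111110000000001 → 1, fb=0
43: 110101111100000000010 → 1, fb=1
44: 101011111000000000101 → 1, fb=0
45: 010111110000000001010 → 0, fb=0
46: 101111100000000010100 → 1, fb=0
47: 011111000000000101000 → 0, fb=1
48: 111110000000001010001 → 1, fb=0
49: 111100000000010100010 → 1, fb=0
50: 111000000000101000100 → 1, fb=0
51: 110000000001010001000 → 1, fb=1
52: 100000000010100010001 → 1, fb=1
53: 000000000101000100011 → 0, fb=0
54: 000000001010001000110 → 0, fb=0
55: 000000010100010001100 → 0, fb=0
56: 000000101000100011000 → 0, fb=0
57: 000001010001000110000 → 0, fb=0
58: 000010100010001100000 → 0, fb=0
59: 000101000100011000000 → 0, fb=0
60: 001010001000110000000 → 0, fb=1
61: 010100010001100000001 → 0, fb=0
62: 101000100011000000010 → 1, fb=0
63: 010001000110000000100 → 0, fb=0
64: 100010001100000001000 → 1, fb=1
65: 000100011000000010001 → 0, fb=0
66: 001000110000000100010 → 0, fb=1
67: 010001100000001000101 → 0, fb=0
68: 100011000000010001010 → 1, fb=1
69: 000110000000100010101 → 0, fb=0
70: 001100000001000101010 → 0, fb=1
71: 011000000010001010101 → 0, fb=1
72: 110000000100010101011 → 1, fb=1
73: 100000001000101010111 → 1, fb=1
74: 000000010001010101111 → 0, fb=0
75: 000000100010101011110 → 0, fb=0
76: 000001000101010111100 → 0, fb=0
77: 000010001010101111000 → 0, fb=0
78: 000100010101011110000 → 0, fb=0
79: 001000101010111100000 → 0, fb=1
80: 010001010101111000001 → 0, fb=0
81: 100010101011110000010 → 1, fb=1
82: 000101010111100000101 → 0, fb=0
83: 001010101111000001010 → 0, fb=1
84: 010101011110000010101 → 0, fb=0
85: 101010111100000101010 → 1, fb=0
86: 010101111000001010100 → 0, fb=0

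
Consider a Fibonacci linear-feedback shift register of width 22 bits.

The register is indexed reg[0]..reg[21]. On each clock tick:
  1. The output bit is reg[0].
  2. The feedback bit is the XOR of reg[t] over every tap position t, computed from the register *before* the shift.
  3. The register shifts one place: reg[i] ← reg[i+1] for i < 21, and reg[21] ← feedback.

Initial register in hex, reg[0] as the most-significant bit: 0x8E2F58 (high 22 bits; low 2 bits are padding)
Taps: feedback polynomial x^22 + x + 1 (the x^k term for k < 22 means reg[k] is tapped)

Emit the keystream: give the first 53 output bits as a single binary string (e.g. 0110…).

10001110001011110101101001001001110001111011101101101

step | reg (before) | out | fb
   0 | 1000111000101111010110 | 1 | 1
   1 | 0001110001011110101101 | 0 | 0
   2 | 0011100010111101011010 | 0 | 0
   3 | 0111000101111010110100 | 0 | 1
   4 | 1110001011110101101001 | 1 | 0
   5 | 1100010111101011010010 | 1 | 0
   6 | 1000101111010110100100 | 1 | 1
   7 | 0001011110101101001001 | 0 | 0
   8 | 0010111101011010010010 | 0 | 0
   9 | 0101111010110100100100 | 0 | 1
  10 | 1011110101101001001001 | 1 | 1
  11 | 0111101011010010010011 | 0 | 1
  12 | 1111010110100100100111 | 1 | 0
  13 | 1110101101001001001110 | 1 | 0
  14 | 1101011010010010011100 | 1 | 0
  15 | 1010110100100100111000 | 1 | 1
  16 | 0101101001001001110001 | 0 | 1
  17 | 1011010010010011100011 | 1 | 1
  18 | 0110100100100111000111 | 0 | 1
  19 | 1101001001001110001111 | 1 | 0
  20 | 1010010010011100011110 | 1 | 1
  21 | 0100100100111000111101 | 0 | 1
  22 | 1001001001110001111011 | 1 | 1
  23 | 0010010011100011110111 | 0 | 0
  24 | 0100100111000111101110 | 0 | 1
  25 | 1001001110001111011101 | 1 | 1
  26 | 0010011100011110111011 | 0 | 0
  27 | 0100111000111101110110 | 0 | 1
  28 | 1001110001111011101101 | 1 | 1
  29 | 0011100011110111011011 | 0 | 0
  30 | 0111000111101110110110 | 0 | 1
  31 | 1110001111011101101101 | 1 | 0
  32 | 1100011110111011011010 | 1 | 0
  33 | 1000111101110110110100 | 1 | 1
  34 | 0001111011101101101001 | 0 | 0
  35 | 0011110111011011010010 | 0 | 0
  36 | 0111101110110110100100 | 0 | 1
  37 | 1111011101101101001001 | 1 | 0
  38 | 1110111011011010010010 | 1 | 0
  39 | 1101110110110100100100 | 1 | 0
  40 | 1011101101101001001000 | 1 | 1
  41 | 0111011011010010010001 | 0 | 1
  42 | 1110110110100100100011 | 1 | 0
  43 | 1101101101001001000110 | 1 | 0
  44 | 1011011010010010001100 | 1 | 1
  45 | 0110110100100100011001 | 0 | 1
  46 | 1101101001001000110011 | 1 | 0
  47 | 1011010010010001100110 | 1 | 1
  48 | 0110100100100011001101 | 0 | 1
  49 | 1101001001000110011011 | 1 | 0
  50 | 1010010010001100110110 | 1 | 1
  51 | 0100100100011001101101 | 0 | 1
  52 | 1001001000110011011011 | 1 | 1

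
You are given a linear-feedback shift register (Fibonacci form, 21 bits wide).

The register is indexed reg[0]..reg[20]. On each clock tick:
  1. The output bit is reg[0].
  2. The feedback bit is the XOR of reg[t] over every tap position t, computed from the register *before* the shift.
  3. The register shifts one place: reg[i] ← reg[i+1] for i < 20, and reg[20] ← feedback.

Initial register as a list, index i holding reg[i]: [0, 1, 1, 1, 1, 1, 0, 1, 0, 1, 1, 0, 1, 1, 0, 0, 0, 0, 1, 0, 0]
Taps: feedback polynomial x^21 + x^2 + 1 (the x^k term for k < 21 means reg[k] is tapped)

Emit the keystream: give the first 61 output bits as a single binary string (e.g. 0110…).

k : reg_k → out_k, fb_k
0: 011111010110110000100 → 0, fb=1
1: 111110101101100001001 → 1, fb=0
2: 111101011011000010010 → 1, fb=0
3: 111010110110000100100 → 1, fb=0
4: 110101101100001001000 → 1, fb=1
5: 101011011000010010001 → 1, fb=0
6: 010110110000100100010 → 0, fb=0
7: 101101100001001000100 → 1, fb=0
8: 011011000010010001000 → 0, fb=1
9: 110110000100100010001 → 1, fb=1
10: 101100001001000100011 → 1, fb=0
11: 011000010010001000110 → 0, fb=1
12: 110000100100010001101 → 1, fb=1
13: 100001001000100011011 → 1, fb=1
14: 000010010001000110111 → 0, fb=0
15: 000100100010001101110 → 0, fb=0
16: 001001000100011011100 → 0, fb=1
17: 010010001000110111001 → 0, fb=0
18: 100100010001101110010 → 1, fb=1
19: 001000100011011100101 → 0, fb=1
20: 010001000110111001011 → 0, fb=0
21: 100010001101110010110 → 1, fb=1
22: 000100011011100101101 → 0, fb=0
23: 001000110111001011010 → 0, fb=1
24: 010001101110010110101 → 0, fb=0
25: 100011011100101101010 → 1, fb=1
26: 000110111001011010101 → 0, fb=0
27: 001101110010110101010 → 0, fb=1
28: 011011100101101010101 → 0, fb=1
29: 110111001011010101011 → 1, fb=1
30: 101110010110101010111 → 1, fb=0
31: 011100101101010101110 → 0, fb=1
32: 111001011010101011101 → 1, fb=0
33: 110010110101010111010 → 1, fb=1
34: 100101101010101110101 → 1, fb=1
35: 001011010101011101011 → 0, fb=1
36: 010110101010111010111 → 0, fb=0
37: 101101010101110101110 → 1, fb=0
38: 011010101011101011100 → 0, fb=1
39: 110101010111010111001 → 1, fb=1
40: 101010101110101110011 → 1, fb=0
41: 010101011101011100110 → 0, fb=0
42: 101010111010111001100 → 1, fb=0
43: 010101110101110011000 → 0, fb=0
44: 101011101011100110000 → 1, fb=0
45: 010111010111001100000 → 0, fb=0
46: 101110101110011000000 → 1, fb=0
47: 011101011100110000000 → 0, fb=1
48: 111010111001100000001 → 1, fb=0
49: 110101110011000000010 → 1, fb=1
50: 101011100110000000101 → 1, fb=0
51: 010111001100000001010 → 0, fb=0
52: 101110011000000010100 → 1, fb=0
53: 011100110000000101000 → 0, fb=1
54: 111001100000001010001 → 1, fb=0
55: 110011000000010100010 → 1, fb=1
56: 100110000000101000101 → 1, fb=1
57: 001100000001010001011 → 0, fb=1
58: 011000000010100010111 → 0, fb=1
59: 110000000101000101111 → 1, fb=1
60: 100000001010001011111 → 1, fb=1

0111110101101100001001000100011011100101101010101110101110011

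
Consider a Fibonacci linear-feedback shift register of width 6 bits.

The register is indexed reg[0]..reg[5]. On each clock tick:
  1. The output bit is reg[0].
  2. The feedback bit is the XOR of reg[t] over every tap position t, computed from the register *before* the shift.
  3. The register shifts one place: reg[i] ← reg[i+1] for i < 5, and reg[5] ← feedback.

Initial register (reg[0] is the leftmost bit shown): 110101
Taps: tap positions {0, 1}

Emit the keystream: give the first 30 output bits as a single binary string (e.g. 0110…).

110101011111100000100001100010

k : reg_k → out_k, fb_k
0: 110101 → 1, fb=0
1: 101010 → 1, fb=1
2: 010101 → 0, fb=1
3: 101011 → 1, fb=1
4: 010111 → 0, fb=1
5: 101111 → 1, fb=1
6: 011111 → 0, fb=1
7: 111111 → 1, fb=0
8: 111110 → 1, fb=0
9: 111100 → 1, fb=0
10: 111000 → 1, fb=0
11: 110000 → 1, fb=0
12: 100000 → 1, fb=1
13: 000001 → 0, fb=0
14: 000010 → 0, fb=0
15: 000100 → 0, fb=0
16: 001000 → 0, fb=0
17: 010000 → 0, fb=1
18: 100001 → 1, fb=1
19: 000011 → 0, fb=0
20: 000110 → 0, fb=0
21: 001100 → 0, fb=0
22: 011000 → 0, fb=1
23: 110001 → 1, fb=0
24: 100010 → 1, fb=1
25: 000101 → 0, fb=0
26: 001010 → 0, fb=0
27: 010100 → 0, fb=1
28: 101001 → 1, fb=1
29: 010011 → 0, fb=1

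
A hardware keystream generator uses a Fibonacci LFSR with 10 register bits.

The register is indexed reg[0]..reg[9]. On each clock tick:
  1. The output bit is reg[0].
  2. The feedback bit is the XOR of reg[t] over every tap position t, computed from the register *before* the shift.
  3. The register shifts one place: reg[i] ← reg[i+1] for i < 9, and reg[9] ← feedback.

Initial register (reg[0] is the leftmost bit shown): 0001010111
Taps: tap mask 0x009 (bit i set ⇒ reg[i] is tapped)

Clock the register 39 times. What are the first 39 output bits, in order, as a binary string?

000101011110111010100110111001000111000

step | reg (before) | out | fb
   0 | 0001010111 | 0 | 1
   1 | 0010101111 | 0 | 0
   2 | 0101011110 | 0 | 1
   3 | 1010111101 | 1 | 1
   4 | 0101111011 | 0 | 1
   5 | 1011110111 | 1 | 0
   6 | 0111101110 | 0 | 1
   7 | 1111011101 | 1 | 0
   8 | 1110111010 | 1 | 1
   9 | 1101110101 | 1 | 0
  10 | 1011101010 | 1 | 0
  11 | 0111010100 | 0 | 1
  12 | 1110101001 | 1 | 1
  13 | 1101010011 | 1 | 0
  14 | 1010100110 | 1 | 1
  15 | 0101001101 | 0 | 1
  16 | 1010011011 | 1 | 1
  17 | 0100110111 | 0 | 0
  18 | 1001101110 | 1 | 0
  19 | 0011011100 | 0 | 1
  20 | 0110111001 | 0 | 0
  21 | 1101110010 | 1 | 0
  22 | 1011100100 | 1 | 0
  23 | 0111001000 | 0 | 1
  24 | 1110010001 | 1 | 1
  25 | 1100100011 | 1 | 1
  26 | 1001000111 | 1 | 0
  27 | 0010001110 | 0 | 0
  28 | 0100011100 | 0 | 0
  29 | 1000111000 | 1 | 1
  30 | 0001110001 | 0 | 1
  31 | 0011100011 | 0 | 1
  32 | 0111000111 | 0 | 1
  33 | 1110001111 | 1 | 1
  34 | 1100011111 | 1 | 1
  35 | 1000111111 | 1 | 1
  36 | 0001111111 | 0 | 1
  37 | 0011111111 | 0 | 1
  38 | 0111111111 | 0 | 1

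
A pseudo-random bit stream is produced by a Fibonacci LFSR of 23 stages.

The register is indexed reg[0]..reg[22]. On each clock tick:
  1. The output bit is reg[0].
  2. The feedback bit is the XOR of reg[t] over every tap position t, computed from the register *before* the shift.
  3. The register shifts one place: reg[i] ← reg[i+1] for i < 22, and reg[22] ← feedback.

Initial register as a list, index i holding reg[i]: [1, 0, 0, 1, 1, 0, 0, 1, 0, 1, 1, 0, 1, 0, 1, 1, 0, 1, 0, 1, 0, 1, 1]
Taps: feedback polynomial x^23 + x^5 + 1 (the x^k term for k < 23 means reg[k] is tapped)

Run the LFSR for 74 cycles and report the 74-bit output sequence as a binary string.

10011001011010110101011101101000000000110111010011010000110110111101110110

step | reg (before) | out | fb
   0 | 10011001011010110101011 | 1 | 1
   1 | 00110010110101101010111 | 0 | 0
   2 | 01100101101011010101110 | 0 | 1
   3 | 11001011010110101011101 | 1 | 1
   4 | 10010110101101010111011 | 1 | 0
   5 | 00101101011010101110110 | 0 | 1
   6 | 01011010110101011101101 | 0 | 0
   7 | 10110101101010111011010 | 1 | 0
   8 | 01101011010101110110100 | 0 | 0
   9 | 11010110101011101101000 | 1 | 0
  10 | 10101101010111011010000 | 1 | 0
  11 | 01011010101110110100000 | 0 | 0
  12 | 10110101011101101000000 | 1 | 0
  13 | 01101010111011010000000 | 0 | 0
  14 | 11010101110110100000000 | 1 | 0
  15 | 10101011101101000000000 | 1 | 1
  16 | 01010111011010000000001 | 0 | 1
  17 | 10101110110100000000011 | 1 | 0
  18 | 01011101101000000000110 | 0 | 1
  19 | 10111011010000000001101 | 1 | 1
  20 | 01110110100000000011011 | 0 | 1
  21 | 11101101000000000110111 | 1 | 0
  22 | 11011010000000001101110 | 1 | 1
  23 | 10110100000000011011101 | 1 | 0
  24 | 01101000000000110111010 | 0 | 0
  25 | 11010000000001101110100 | 1 | 1
  26 | 10100000000011011101001 | 1 | 1
  27 | 01000000000110111010011 | 0 | 0
  28 | 10000000001101110100110 | 1 | 1
  29 | 00000000011011101001101 | 0 | 0
  30 | 00000000110111010011010 | 0 | 0
  31 | 00000001101110100110100 | 0 | 0
  32 | 00000011011101001101000 | 0 | 0
  33 | 00000110111010011010000 | 0 | 1
  34 | 00001101110100110100001 | 0 | 1
  35 | 00011011101001101000011 | 0 | 0
  36 | 00110111010011010000110 | 0 | 1
  37 | 01101110100110100001101 | 0 | 1
  38 | 11011101001101000011011 | 1 | 0
  39 | 10111010011010000110110 | 1 | 1
  40 | 01110100110100001101101 | 0 | 1
  41 | 11101001101000011011011 | 1 | 1
  42 | 11010011010000110110111 | 1 | 1
  43 | 10100110100001101101111 | 1 | 0
  44 | 01001101000011011011110 | 0 | 1
  45 | 10011010000110110111101 | 1 | 1
  46 | 00110100001101101111011 | 0 | 1
  47 | 01101000011011011110111 | 0 | 0
  48 | 11010000110110111101110 | 1 | 1
  49 | 10100001101101111011101 | 1 | 1
  50 | 01000011011011110111011 | 0 | 0
  51 | 10000110110111101110110 | 1 | 0
  52 | 00001101101111011101100 | 0 | 1
  53 | 00011011011110111011001 | 0 | 0
  54 | 00110110111101110110010 | 0 | 1
  55 | 01101101111011101100101 | 0 | 1
  56 | 11011011110111011001011 | 1 | 1
  57 | 10110111101110110010111 | 1 | 0
  58 | 01101111011101100101110 | 0 | 1
  59 | 11011110111011001011101 | 1 | 0
  60 | 10111101110110010111010 | 1 | 0
  61 | 01111011101100101110100 | 0 | 0
  62 | 11110111011001011101000 | 1 | 0
  63 | 11101110110010111010000 | 1 | 0
  64 | 11011101100101110100000 | 1 | 0
  65 | 10111011001011101000000 | 1 | 1
  66 | 01110110010111010000001 | 0 | 1
  67 | 11101100101110100000011 | 1 | 0
  68 | 11011001011101000000110 | 1 | 1
  69 | 10110010111010000001101 | 1 | 1
  70 | 01100101110100000011011 | 0 | 1
  71 | 11001011101000000110111 | 1 | 1
  72 | 10010111010000001101111 | 1 | 0
  73 | 00101110100000011011110 | 0 | 1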